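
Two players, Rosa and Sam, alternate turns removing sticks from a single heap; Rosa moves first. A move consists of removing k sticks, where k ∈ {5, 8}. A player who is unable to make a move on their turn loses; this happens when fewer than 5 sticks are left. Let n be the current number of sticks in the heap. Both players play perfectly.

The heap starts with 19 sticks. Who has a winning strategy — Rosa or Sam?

Rosa wins.

Compute win/loss labels from the base case upward. A position with no move is L. Any other position is W if it can reach an L in one move, else L.
n=0: no move → L
n=1: no move → L
n=2: no move → L
n=3: no move → L
n=4: no move → L
n=5: W (go to 0, an L position)
n=6: W (go to 1, an L position)
n=7: W (go to 2, an L position)
n=8: W (go to 3, an L position)
n=9: W (go to 4, an L position)
n=10: W (go to 2, an L position)
n=11: W (go to 3, an L position)
n=12: W (go to 4, an L position)
n=13: L (options 8(W), 5(W) are all W)
n=14: L (options 9(W), 6(W) are all W)
n=15: L (options 10(W), 7(W) are all W)
n=16: L (options 11(W), 8(W) are all W)
n=17: L (options 12(W), 9(W) are all W)
n=18: W (go to 13, an L position)
n=19: W (go to 14, an L position)
The starting position 19 is W: Rosa should remove 5, leaving 14, handing over an L position.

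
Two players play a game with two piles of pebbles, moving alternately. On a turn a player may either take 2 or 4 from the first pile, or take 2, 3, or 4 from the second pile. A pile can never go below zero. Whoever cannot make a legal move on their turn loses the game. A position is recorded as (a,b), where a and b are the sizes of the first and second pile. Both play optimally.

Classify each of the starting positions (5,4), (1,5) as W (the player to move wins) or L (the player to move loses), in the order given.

Work bottom-up. With no move the player to move loses. Otherwise the position is W if at least one move leads to an L position for the opponent, and L if every move leads to a W.
No move ever increases a pile, so every position that can arise here has a ≤ 5 and b ≤ 5; it is enough to label the cells with 0 ≤ a ≤ 5 and 0 ≤ b ≤ 5.
Every move lowers a or b (never raises either), so fill the grid row by row in increasing a, and left to right within a row: each cell's successors are then already labelled.
      b=0  b=1  b=2  b=3  b=4  b=5
a=0:    L    L    W    W    W    W
a=1:    L    L    W    W    W    W
a=2:    W    W    L    L    W    W
a=3:    W    W    L    L    W    W
a=4:    W    W    W    W    L    L
a=5:    W    W    W    W    L    L
Cells with no legal move (terminal, hence L): (0,0), (0,1), (1,0), (1,1).
The remaining L cells, each justified by listing all of its moves:
(2,2): only reaches (0,2)(W), (2,0)(W), all W → L
(2,3): only reaches (0,3)(W), (2,1)(W), (2,0)(W), all W → L
(3,2): only reaches (1,2)(W), (3,0)(W), all W → L
(3,3): only reaches (1,3)(W), (3,1)(W), (3,0)(W), all W → L
(4,4): only reaches (2,4)(W), (0,4)(W), (4,2)(W), (4,1)(W), (4,0)(W), all W → L
(4,5): only reaches (2,5)(W), (0,5)(W), (4,3)(W), (4,2)(W), (4,1)(W), all W → L
(5,4): only reaches (3,4)(W), (1,4)(W), (5,2)(W), (5,1)(W), (5,0)(W), all W → L
(5,5): only reaches (3,5)(W), (1,5)(W), (5,3)(W), (5,2)(W), (5,1)(W), all W → L
Every other cell has at least one move into one of the L cells above, so it is W.
(5,4): one of the L cells justified above, so L
(1,5): the move to (1,1) reaches an L cell, so W

(5,4): L, (1,5): W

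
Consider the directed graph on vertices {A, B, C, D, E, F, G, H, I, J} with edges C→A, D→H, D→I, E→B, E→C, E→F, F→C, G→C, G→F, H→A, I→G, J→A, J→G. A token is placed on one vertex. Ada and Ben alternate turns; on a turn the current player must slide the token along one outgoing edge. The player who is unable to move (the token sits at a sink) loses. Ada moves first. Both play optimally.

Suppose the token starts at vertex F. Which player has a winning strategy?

Classify positions by backward induction: terminal positions (no move available) are L. From any other position, the mover wins iff some move reaches an L.
Every edge goes from a vertex to one that appears earlier in the order A, B, C, F, E, H, G, J, I, D, so processing vertices in that order labels each vertex after all of its successors.
A: no outgoing edge → L
B: no outgoing edge → L
C: →A(L), so W
F: →C(W) only, which is W, so L
E: →F(L), so W
H: →A(L), so W
G: →F(L), so W
J: →A(L), so W
I: →G(W) only, which is W, so L
D: →I(L), so W
Every move from F reaches a W position, so the mover loses.

Ben wins.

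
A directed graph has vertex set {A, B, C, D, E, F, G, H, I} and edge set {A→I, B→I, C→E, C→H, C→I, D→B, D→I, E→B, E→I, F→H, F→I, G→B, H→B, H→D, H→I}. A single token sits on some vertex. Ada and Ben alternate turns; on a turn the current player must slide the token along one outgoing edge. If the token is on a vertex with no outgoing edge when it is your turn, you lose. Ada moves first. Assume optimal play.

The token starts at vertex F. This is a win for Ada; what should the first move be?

Use the standard recursion: the mover loses at a terminal position; elsewhere, the mover wins exactly when some move hands the opponent an L position.
Every edge goes from a vertex to one that appears earlier in the order I, B, G, D, E, H, C, A, F, so processing vertices in that order labels each vertex after all of its successors.
I: no outgoing edge → L
B: reaches L-position I → W
G: only reaches B(W), which is W → L
D: reaches L-position I → W
E: reaches L-position I → W
H: reaches L-position I → W
C: reaches L-position I → W
A: reaches L-position I → W
F: reaches L-position I → W
From F, the L positions reachable in one move are: I.

Move to I.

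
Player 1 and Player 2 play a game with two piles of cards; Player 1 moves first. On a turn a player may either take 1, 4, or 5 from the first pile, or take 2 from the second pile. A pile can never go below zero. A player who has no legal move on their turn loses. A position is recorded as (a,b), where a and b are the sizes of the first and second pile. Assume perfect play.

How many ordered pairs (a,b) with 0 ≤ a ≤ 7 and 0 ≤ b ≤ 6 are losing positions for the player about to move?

14

Work bottom-up. With no move the player to move loses. Otherwise the position is W if at least one move leads to an L position for the opponent, and L if every move leads to a W.
Every move lowers a or b (never raises either), so fill the grid row by row in increasing a, and left to right within a row: each cell's successors are then already labelled.
      b=0  b=1  b=2  b=3  b=4  b=5  b=6
a=0:    L    L    W    W    L    L    W
a=1:    W    W    L    L    W    W    L
a=2:    L    L    W    W    L    L    W
a=3:    W    W    L    L    W    W    L
a=4:    W    W    W    W    W    W    W
a=5:    W    W    W    W    W    W    W
a=6:    W    W    W    W    W    W    W
a=7:    W    W    W    W    W    W    W
Cells with no legal move (terminal, hence L): (0,0), (0,1).
The remaining L cells, each justified by listing all of its moves:
(0,4): L (sole option (0,2)(W) is W)
(0,5): L (sole option (0,3)(W) is W)
(1,2): L (options (0,2)(W), (1,0)(W) are all W)
(1,3): L (options (0,3)(W), (1,1)(W) are all W)
(1,6): L (options (0,6)(W), (1,4)(W) are all W)
(2,0): L (sole option (1,0)(W) is W)
(2,1): L (sole option (1,1)(W) is W)
(2,4): L (options (1,4)(W), (2,2)(W) are all W)
(2,5): L (options (1,5)(W), (2,3)(W) are all W)
(3,2): L (options (2,2)(W), (3,0)(W) are all W)
(3,3): L (options (2,3)(W), (3,1)(W) are all W)
(3,6): L (options (2,6)(W), (3,4)(W) are all W)
Every other cell has at least one move into one of the L cells above, so it is W.
L cells per row: a=0: 4, a=1: 3, a=2: 4, a=3: 3, a=4: 0, a=5: 0, a=6: 0, a=7: 0; total 14.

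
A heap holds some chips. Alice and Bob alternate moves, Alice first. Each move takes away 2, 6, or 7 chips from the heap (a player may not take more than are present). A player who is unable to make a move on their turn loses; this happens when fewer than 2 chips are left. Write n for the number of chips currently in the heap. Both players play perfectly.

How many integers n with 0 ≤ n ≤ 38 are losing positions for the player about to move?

15

Build the W/L table. Terminal = L. A non-terminal position is W if it has a move to some L; otherwise it is L.
n=0: no move → L
n=1: no move → L
n=2: can move to 0, which is L ⇒ W
n=3: can move to 1, which is L ⇒ W
n=4: the only move is to 2(W), a W ⇒ L
n=5: the only move is to 3(W), a W ⇒ L
n=6: can move to 4, which is L ⇒ W
n=7: can move to 5, which is L ⇒ W
n=8: can move to 1, which is L ⇒ W
n=9: moves to 7(W), 3(W), 2(W); every one is W ⇒ L
n=10: can move to 4, which is L ⇒ W
n=11: can move to 9, which is L ⇒ W
n=12: can move to 5, which is L ⇒ W
n=13: moves to 11(W), 7(W), 6(W); every one is W ⇒ L
n=14: moves to 12(W), 8(W), 7(W); every one is W ⇒ L
n=15: can move to 13, which is L ⇒ W
n=16: can move to 14, which is L ⇒ W
n=17: moves to 15(W), 11(W), 10(W); every one is W ⇒ L
n=18: moves to 16(W), 12(W), 11(W); every one is W ⇒ L
n=19: can move to 17, which is L ⇒ W
n=20: can move to 18, which is L ⇒ W
n=21: can move to 14, which is L ⇒ W
n=22: moves to 20(W), 16(W), 15(W); every one is W ⇒ L
n=23: can move to 17, which is L ⇒ W
n=24: can move to 22, which is L ⇒ W
n=25: can move to 18, which is L ⇒ W
n=26: moves to 24(W), 20(W), 19(W); every one is W ⇒ L
n=27: moves to 25(W), 21(W), 20(W); every one is W ⇒ L
n=28: can move to 26, which is L ⇒ W
n=29: can move to 27, which is L ⇒ W
n=30: moves to 28(W), 24(W), 23(W); every one is W ⇒ L
n=31: moves to 29(W), 25(W), 24(W); every one is W ⇒ L
n=32: can move to 30, which is L ⇒ W
n=33: can move to 31, which is L ⇒ W
n=34: can move to 27, which is L ⇒ W
n=35: moves to 33(W), 29(W), 28(W); every one is W ⇒ L
n=36: can move to 30, which is L ⇒ W
n=37: can move to 35, which is L ⇒ W
n=38: can move to 31, which is L ⇒ W
L entries with 0 ≤ n ≤ 38: n = 0, 1, 4, 5, 9, 13, 14, 17, 18, 22, 26, 27, 30, 31, 35; that makes 15.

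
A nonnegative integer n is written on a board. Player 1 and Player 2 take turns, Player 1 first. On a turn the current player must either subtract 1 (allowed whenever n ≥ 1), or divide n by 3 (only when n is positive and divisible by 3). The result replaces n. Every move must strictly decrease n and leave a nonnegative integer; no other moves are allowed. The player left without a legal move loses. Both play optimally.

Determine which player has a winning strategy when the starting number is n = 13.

Player 2 wins.

Label each position W (a win for the player to move) or L (a loss). A position with no legal move is L; any other position is W exactly when some move reaches an L, and L when every move reaches a W.
n=0: no move → L
n=1: →0(L), so W
n=2: →1(W) only, which is W, so L
n=3: →2(L), so W
n=4: →3(W) only, which is W, so L
n=5: →4(L), so W
n=6: →2(L), so W
n=7: →6(W) only, which is W, so L
n=8: →7(L), so W
n=9: →3(W), 8(W) — all W, so L
n=10: →9(L), so W
n=11: →10(W) only, which is W, so L
n=12: →4(L), so W
n=13: →12(W) only, which is W, so L
The starting position 13 is L: whatever Player 1 does, the opponent receives a W position.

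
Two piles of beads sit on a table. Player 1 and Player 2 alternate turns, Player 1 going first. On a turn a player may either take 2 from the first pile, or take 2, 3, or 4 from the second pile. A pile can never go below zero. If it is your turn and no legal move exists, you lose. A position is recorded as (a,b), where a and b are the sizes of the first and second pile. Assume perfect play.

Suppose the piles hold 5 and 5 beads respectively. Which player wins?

Positions with no move are L. A position that does have a move is losing for the player to move precisely when every available move leads to a winning position for the opponent. Fill in the labels:
No move ever increases a pile, so every position that can arise here has a ≤ 5 and b ≤ 5; it is enough to label the cells with 0 ≤ a ≤ 5 and 0 ≤ b ≤ 5.
Every move lowers a or b (never raises either), so fill the grid row by row in increasing a, and left to right within a row: each cell's successors are then already labelled.
      b=0  b=1  b=2  b=3  b=4  b=5
a=0:    L    L    W    W    W    W
a=1:    L    L    W    W    W    W
a=2:    W    W    L    L    W    W
a=3:    W    W    L    L    W    W
a=4:    L    L    W    W    W    W
a=5:    L    L    W    W    W    W
Cells with no legal move (terminal, hence L): (0,0), (0,1), (1,0), (1,1).
The remaining L cells, each justified by listing all of its moves:
(2,2): moves to (0,2)(W), (2,0)(W); every one is W ⇒ L
(2,3): moves to (0,3)(W), (2,1)(W), (2,0)(W); every one is W ⇒ L
(3,2): moves to (1,2)(W), (3,0)(W); every one is W ⇒ L
(3,3): moves to (1,3)(W), (3,1)(W), (3,0)(W); every one is W ⇒ L
(4,0): the only move is to (2,0)(W), a W ⇒ L
(4,1): the only move is to (2,1)(W), a W ⇒ L
(5,0): the only move is to (3,0)(W), a W ⇒ L
(5,1): the only move is to (3,1)(W), a W ⇒ L
Every other cell has at least one move into one of the L cells above, so it is W.
From (5,5) Player 1 can move to (5,1), reaching an L position.

Player 1 wins.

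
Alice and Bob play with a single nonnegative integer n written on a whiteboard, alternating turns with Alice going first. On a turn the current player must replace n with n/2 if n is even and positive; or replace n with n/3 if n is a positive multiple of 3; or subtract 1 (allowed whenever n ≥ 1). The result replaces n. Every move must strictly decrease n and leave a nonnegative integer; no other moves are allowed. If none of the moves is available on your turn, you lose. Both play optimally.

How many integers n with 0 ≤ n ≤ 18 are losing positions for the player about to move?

8

Classify positions by backward induction: terminal positions (no move available) are L. From any other position, the mover wins iff some move reaches an L.
n=0: no move → L
n=1: reaches L-position 0 → W
n=2: only reaches 1(W), which is W → L
n=3: reaches L-position 2 → W
n=4: reaches L-position 2 → W
n=5: only reaches 4(W), which is W → L
n=6: reaches L-position 2 → W
n=7: only reaches 6(W), which is W → L
n=8: reaches L-position 7 → W
n=9: only reaches 3(W), 8(W), all W → L
n=10: reaches L-position 5 → W
n=11: only reaches 10(W), which is W → L
n=12: reaches L-position 11 → W
n=13: only reaches 12(W), which is W → L
n=14: reaches L-position 7 → W
n=15: reaches L-position 5 → W
n=16: only reaches 8(W), 15(W), all W → L
n=17: reaches L-position 16 → W
n=18: reaches L-position 9 → W
L entries with 0 ≤ n ≤ 18: n = 0, 2, 5, 7, 9, 11, 13, 16; that makes 8.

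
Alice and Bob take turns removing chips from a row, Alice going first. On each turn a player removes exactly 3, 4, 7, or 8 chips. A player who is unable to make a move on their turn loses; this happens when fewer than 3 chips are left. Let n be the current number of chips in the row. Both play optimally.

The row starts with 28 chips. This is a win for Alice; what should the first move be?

Positions with no move are L. A position that does have a move is losing for the player to move precisely when every available move leads to a winning position for the opponent. Fill in the labels:
n=0: no move → L
n=1: no move → L
n=2: no move → L
n=3: W (go to 0, an L position)
n=4: W (go to 1, an L position)
n=5: W (go to 2, an L position)
n=6: W (go to 2, an L position)
n=7: W (go to 0, an L position)
n=8: W (go to 1, an L position)
n=9: W (go to 2, an L position)
n=10: W (go to 2, an L position)
n=11: L (options 8(W), 7(W), 4(W), 3(W) are all W)
n=12: L (options 9(W), 8(W), 5(W), 4(W) are all W)
n=13: L (options 10(W), 9(W), 6(W), 5(W) are all W)
n=14: W (go to 11, an L position)
n=15: W (go to 12, an L position)
n=16: W (go to 13, an L position)
n=17: W (go to 13, an L position)
n=18: W (go to 11, an L position)
n=19: W (go to 12, an L position)
n=20: W (go to 13, an L position)
n=21: W (go to 13, an L position)
n=22: L (options 19(W), 18(W), 15(W), 14(W) are all W)
n=23: L (options 20(W), 19(W), 16(W), 15(W) are all W)
n=24: L (options 21(W), 20(W), 17(W), 16(W) are all W)
n=25: W (go to 22, an L position)
n=26: W (go to 23, an L position)
n=27: W (go to 24, an L position)
n=28: W (go to 24, an L position)
From 28, the L positions reachable in one move are: 24.

Remove 4, leaving 24.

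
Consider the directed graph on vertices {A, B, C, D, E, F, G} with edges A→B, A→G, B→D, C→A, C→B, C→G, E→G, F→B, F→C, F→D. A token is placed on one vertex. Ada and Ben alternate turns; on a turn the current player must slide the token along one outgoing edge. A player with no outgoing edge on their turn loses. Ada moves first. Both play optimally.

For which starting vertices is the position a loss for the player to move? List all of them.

Compute win/loss labels from the base case upward. A position with no move is L. Any other position is W if it can reach an L in one move, else L.
Every edge goes from a vertex to one that appears earlier in the order G, D, B, A, E, C, F, so processing vertices in that order labels each vertex after all of its successors.
G: no outgoing edge → L
D: no outgoing edge → L
B: reaches L-position D → W
A: reaches L-position G → W
E: reaches L-position G → W
C: reaches L-position G → W
F: reaches L-position D → W
Reading off the rows marked L gives the requested list; there are 2 such vertices.

D, G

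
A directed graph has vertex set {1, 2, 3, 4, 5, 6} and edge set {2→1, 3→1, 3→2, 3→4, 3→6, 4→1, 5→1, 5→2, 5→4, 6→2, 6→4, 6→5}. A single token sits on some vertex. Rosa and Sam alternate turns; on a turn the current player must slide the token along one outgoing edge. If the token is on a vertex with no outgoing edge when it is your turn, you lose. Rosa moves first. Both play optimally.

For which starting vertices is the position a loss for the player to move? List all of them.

Build the W/L table. Terminal = L. A non-terminal position is W if it has a move to some L; otherwise it is L.
Every edge goes from a vertex to one that appears earlier in the order 1, 4, 2, 5, 6, 3, so processing vertices in that order labels each vertex after all of its successors.
1: no outgoing edge → L
4: →1(L), so W
2: →1(L), so W
5: →1(L), so W
6: →5(W), 2(W), 4(W) — all W, so L
3: →6(L), so W
The losing starting vertices are exactly the entries labelled L in this table (2 of them).

1, 6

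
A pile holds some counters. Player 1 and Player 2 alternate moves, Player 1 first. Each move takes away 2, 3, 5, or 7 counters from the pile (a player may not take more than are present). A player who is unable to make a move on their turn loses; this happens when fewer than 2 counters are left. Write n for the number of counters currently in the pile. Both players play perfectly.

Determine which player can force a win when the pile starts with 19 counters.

Player 2 wins.

Positions with no move are L. A position that does have a move is losing for the player to move precisely when every available move leads to a winning position for the opponent. Fill in the labels:
n=0: no move → L
n=1: no move → L
n=2: W (go to 0, an L position)
n=3: W (go to 1, an L position)
n=4: W (go to 1, an L position)
n=5: W (go to 0, an L position)
n=6: W (go to 1, an L position)
n=7: W (go to 0, an L position)
n=8: W (go to 1, an L position)
n=9: L (options 7(W), 6(W), 4(W), 2(W) are all W)
n=10: L (options 8(W), 7(W), 5(W), 3(W) are all W)
n=11: W (go to 9, an L position)
n=12: W (go to 10, an L position)
n=13: W (go to 10, an L position)
n=14: W (go to 9, an L position)
n=15: W (go to 10, an L position)
n=16: W (go to 9, an L position)
n=17: W (go to 10, an L position)
n=18: L (options 16(W), 15(W), 13(W), 11(W) are all W)
n=19: L (options 17(W), 16(W), 14(W), 12(W) are all W)
Every move from 19 reaches a W position, so the mover loses.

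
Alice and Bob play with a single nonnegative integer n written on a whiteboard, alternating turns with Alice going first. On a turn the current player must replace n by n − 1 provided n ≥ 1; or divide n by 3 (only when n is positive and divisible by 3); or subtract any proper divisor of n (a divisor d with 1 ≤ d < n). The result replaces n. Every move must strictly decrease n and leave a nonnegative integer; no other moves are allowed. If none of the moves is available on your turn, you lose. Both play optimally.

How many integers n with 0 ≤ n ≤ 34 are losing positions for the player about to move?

Label each position W (a win for the player to move) or L (a loss). A position with no legal move is L; any other position is W exactly when some move reaches an L, and L when every move reaches a W.
n=0: no move → L
n=1: reaches L-position 0 → W
n=2: only reaches 1(W), which is W → L
n=3: reaches L-position 2 → W
n=4: reaches L-position 2 → W
n=5: only reaches 4(W), which is W → L
n=6: reaches L-position 2 → W
n=7: only reaches 6(W), which is W → L
n=8: reaches L-position 7 → W
n=9: only reaches 3(W), 6(W), 8(W), all W → L
n=10: reaches L-position 5 → W
n=11: only reaches 10(W), which is W → L
n=12: reaches L-position 9 → W
n=13: only reaches 12(W), which is W → L
n=14: reaches L-position 7 → W
n=15: reaches L-position 5 → W
n=16: only reaches 8(W), 12(W), 14(W), 15(W), all W → L
n=17: reaches L-position 16 → W
n=18: reaches L-position 9 → W
n=19: only reaches 18(W), which is W → L
n=20: reaches L-position 16 → W
n=21: reaches L-position 7 → W
n=22: reaches L-position 11 → W
n=23: only reaches 22(W), which is W → L
n=24: reaches L-position 16 → W
n=25: only reaches 20(W), 24(W), all W → L
n=26: reaches L-position 13 → W
n=27: reaches L-position 9 → W
n=28: only reaches 14(W), 21(W), 24(W), 26(W), 27(W), all W → L
n=29: reaches L-position 28 → W
n=30: reaches L-position 25 → W
n=31: only reaches 30(W), which is W → L
n=32: reaches L-position 16 → W
n=33: reaches L-position 11 → W
n=34: only reaches 17(W), 32(W), 33(W), all W → L
L entries with 0 ≤ n ≤ 34: n = 0, 2, 5, 7, 9, 11, 13, 16, 19, 23, 25, 28, 31, 34; that makes 14.

14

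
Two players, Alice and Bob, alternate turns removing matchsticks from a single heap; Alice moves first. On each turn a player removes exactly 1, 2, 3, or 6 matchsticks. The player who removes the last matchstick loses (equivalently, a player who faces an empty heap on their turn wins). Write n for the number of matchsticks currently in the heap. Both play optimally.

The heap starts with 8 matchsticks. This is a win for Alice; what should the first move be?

Use the standard recursion: the mover wins at a terminal position; elsewhere, the mover wins exactly when some move hands the opponent an L position.
n=0: no move; the opponent has just taken the last matchstick and therefore loses → W
n=1: the only move is to 0(W), a W ⇒ L
n=2: can move to 1, which is L ⇒ W
n=3: can move to 1, which is L ⇒ W
n=4: can move to 1, which is L ⇒ W
n=5: moves to 4(W), 3(W), 2(W); every one is W ⇒ L
n=6: can move to 5, which is L ⇒ W
n=7: can move to 5, which is L ⇒ W
n=8: can move to 5, which is L ⇒ W
From 8, the L positions reachable in one move are: 5.

Remove 3, leaving 5.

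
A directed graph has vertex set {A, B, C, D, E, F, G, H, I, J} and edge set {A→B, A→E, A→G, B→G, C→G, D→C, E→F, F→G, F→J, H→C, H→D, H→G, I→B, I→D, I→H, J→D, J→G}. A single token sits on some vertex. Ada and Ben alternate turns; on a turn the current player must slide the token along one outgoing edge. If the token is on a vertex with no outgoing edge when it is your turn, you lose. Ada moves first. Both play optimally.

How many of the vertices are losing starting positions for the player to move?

Positions with no move are L. A position that does have a move is losing for the player to move precisely when every available move leads to a winning position for the opponent. Fill in the labels:
Every edge goes from a vertex to one that appears earlier in the order G, C, D, J, H, B, I, F, E, A, so processing vertices in that order labels each vertex after all of its successors.
G: no outgoing edge → L
C: can move to G, which is L ⇒ W
D: the only move is to C(W), a W ⇒ L
J: can move to D, which is L ⇒ W
H: can move to D, which is L ⇒ W
B: can move to G, which is L ⇒ W
I: can move to D, which is L ⇒ W
F: can move to G, which is L ⇒ W
E: the only move is to F(W), a W ⇒ L
A: can move to E, which is L ⇒ W
The L vertices are D, E, G; that is 3 in all.

3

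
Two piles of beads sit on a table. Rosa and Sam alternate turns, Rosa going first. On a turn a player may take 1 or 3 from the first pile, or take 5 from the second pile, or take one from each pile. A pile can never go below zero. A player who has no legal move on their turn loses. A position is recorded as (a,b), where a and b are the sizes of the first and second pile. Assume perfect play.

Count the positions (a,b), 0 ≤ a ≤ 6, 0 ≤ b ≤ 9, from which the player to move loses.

32

Classify positions by backward induction: terminal positions (no move available) are L. From any other position, the mover wins iff some move reaches an L.
Every move lowers a or b (never raises either), so fill the grid row by row in increasing a, and left to right within a row: each cell's successors are then already labelled.
      b=0  b=1  b=2  b=3  b=4  b=5  b=6  b=7  b=8  b=9
a=0:    L    L    L    L    L    W    W    W    W    W
a=1:    W    W    W    W    W    W    L    L    L    L
a=2:    L    L    L    L    L    W    W    W    W    W
a=3:    W    W    W    W    W    W    L    L    L    L
a=4:    L    L    L    L    L    W    W    W    W    W
a=5:    W    W    W    W    W    W    L    L    L    L
a=6:    L    L    L    L    L    W    W    W    W    W
Cells with no legal move (terminal, hence L): (0,0), (0,1), (0,2), (0,3), (0,4).
The remaining L cells, each justified by listing all of its moves:
(1,6): moves to (0,6)(W), (1,1)(W), (0,5)(W); every one is W ⇒ L
(1,7): moves to (0,7)(W), (1,2)(W), (0,6)(W); every one is W ⇒ L
(1,8): moves to (0,8)(W), (1,3)(W), (0,7)(W); every one is W ⇒ L
(1,9): moves to (0,9)(W), (1,4)(W), (0,8)(W); every one is W ⇒ L
(2,0): the only move is to (1,0)(W), a W ⇒ L
(2,1): moves to (1,1)(W), (1,0)(W); every one is W ⇒ L
(2,2): moves to (1,2)(W), (1,1)(W); every one is W ⇒ L
(2,3): moves to (1,3)(W), (1,2)(W); every one is W ⇒ L
(2,4): moves to (1,4)(W), (1,3)(W); every one is W ⇒ L
(3,6): moves to (2,6)(W), (0,6)(W), (3,1)(W), (2,5)(W); every one is W ⇒ L
(3,7): moves to (2,7)(W), (0,7)(W), (3,2)(W), (2,6)(W); every one is W ⇒ L
(3,8): moves to (2,8)(W), (0,8)(W), (3,3)(W), (2,7)(W); every one is W ⇒ L
(3,9): moves to (2,9)(W), (0,9)(W), (3,4)(W), (2,8)(W); every one is W ⇒ L
(4,0): moves to (3,0)(W), (1,0)(W); every one is W ⇒ L
(4,1): moves to (3,1)(W), (1,1)(W), (3,0)(W); every one is W ⇒ L
(4,2): moves to (3,2)(W), (1,2)(W), (3,1)(W); every one is W ⇒ L
(4,3): moves to (3,3)(W), (1,3)(W), (3,2)(W); every one is W ⇒ L
(4,4): moves to (3,4)(W), (1,4)(W), (3,3)(W); every one is W ⇒ L
(5,6): moves to (4,6)(W), (2,6)(W), (5,1)(W), (4,5)(W); every one is W ⇒ L
(5,7): moves to (4,7)(W), (2,7)(W), (5,2)(W), (4,6)(W); every one is W ⇒ L
(5,8): moves to (4,8)(W), (2,8)(W), (5,3)(W), (4,7)(W); every one is W ⇒ L
(5,9): moves to (4,9)(W), (2,9)(W), (5,4)(W), (4,8)(W); every one is W ⇒ L
(6,0): moves to (5,0)(W), (3,0)(W); every one is W ⇒ L
(6,1): moves to (5,1)(W), (3,1)(W), (5,0)(W); every one is W ⇒ L
(6,2): moves to (5,2)(W), (3,2)(W), (5,1)(W); every one is W ⇒ L
(6,3): moves to (5,3)(W), (3,3)(W), (5,2)(W); every one is W ⇒ L
(6,4): moves to (5,4)(W), (3,4)(W), (5,3)(W); every one is W ⇒ L
Every other cell has at least one move into one of the L cells above, so it is W.
L cells per row: a=0: 5, a=1: 4, a=2: 5, a=3: 4, a=4: 5, a=5: 4, a=6: 5; total 32.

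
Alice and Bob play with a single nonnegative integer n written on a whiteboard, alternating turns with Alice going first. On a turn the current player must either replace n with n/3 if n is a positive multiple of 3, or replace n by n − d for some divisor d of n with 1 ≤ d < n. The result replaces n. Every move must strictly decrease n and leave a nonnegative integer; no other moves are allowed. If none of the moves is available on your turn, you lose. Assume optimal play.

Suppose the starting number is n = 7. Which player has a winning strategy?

Bob wins.

Compute win/loss labels from the base case upward. A position with no move is L. Any other position is W if it can reach an L in one move, else L.
n=0: no move → L
n=1: no move → L
n=2: reaches L-position 1 → W
n=3: reaches L-position 1 → W
n=4: only reaches 2(W), 3(W), all W → L
n=5: reaches L-position 4 → W
n=6: reaches L-position 4 → W
n=7: only reaches 6(W), which is W → L
The starting position 7 is L: whatever Alice does, the opponent receives a W position.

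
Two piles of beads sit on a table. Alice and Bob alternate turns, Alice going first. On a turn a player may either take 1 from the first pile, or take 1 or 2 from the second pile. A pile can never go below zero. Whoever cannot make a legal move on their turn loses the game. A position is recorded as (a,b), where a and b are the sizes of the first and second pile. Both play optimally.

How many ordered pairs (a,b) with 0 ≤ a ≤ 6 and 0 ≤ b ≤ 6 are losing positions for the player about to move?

Compute win/loss labels from the base case upward. A position with no move is L. Any other position is W if it can reach an L in one move, else L.
Every move lowers a or b (never raises either), so fill the grid row by row in increasing a, and left to right within a row: each cell's successors are then already labelled.
      b=0  b=1  b=2  b=3  b=4  b=5  b=6
a=0:    L    W    W    L    W    W    L
a=1:    W    L    W    W    L    W    W
a=2:    L    W    W    L    W    W    L
a=3:    W    L    W    W    L    W    W
a=4:    L    W    W    L    W    W    L
a=5:    W    L    W    W    L    W    W
a=6:    L    W    W    L    W    W    L
Cells with no legal move (terminal, hence L): (0,0).
The remaining L cells, each justified by listing all of its moves:
(0,3): L (options (0,2)(W), (0,1)(W) are all W)
(0,6): L (options (0,5)(W), (0,4)(W) are all W)
(1,1): L (options (0,1)(W), (1,0)(W) are all W)
(1,4): L (options (0,4)(W), (1,3)(W), (1,2)(W) are all W)
(2,0): L (sole option (1,0)(W) is W)
(2,3): L (options (1,3)(W), (2,2)(W), (2,1)(W) are all W)
(2,6): L (options (1,6)(W), (2,5)(W), (2,4)(W) are all W)
(3,1): L (options (2,1)(W), (3,0)(W) are all W)
(3,4): L (options (2,4)(W), (3,3)(W), (3,2)(W) are all W)
(4,0): L (sole option (3,0)(W) is W)
(4,3): L (options (3,3)(W), (4,2)(W), (4,1)(W) are all W)
(4,6): L (options (3,6)(W), (4,5)(W), (4,4)(W) are all W)
(5,1): L (options (4,1)(W), (5,0)(W) are all W)
(5,4): L (options (4,4)(W), (5,3)(W), (5,2)(W) are all W)
(6,0): L (sole option (5,0)(W) is W)
(6,3): L (options (5,3)(W), (6,2)(W), (6,1)(W) are all W)
(6,6): L (options (5,6)(W), (6,5)(W), (6,4)(W) are all W)
Every other cell has at least one move into one of the L cells above, so it is W.
L cells per row: a=0: 3, a=1: 2, a=2: 3, a=3: 2, a=4: 3, a=5: 2, a=6: 3; total 18.

18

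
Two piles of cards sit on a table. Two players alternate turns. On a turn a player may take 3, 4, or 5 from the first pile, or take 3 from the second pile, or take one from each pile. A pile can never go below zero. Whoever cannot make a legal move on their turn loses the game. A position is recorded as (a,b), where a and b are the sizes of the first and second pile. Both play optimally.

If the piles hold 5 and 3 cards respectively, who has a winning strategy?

Label each position W (a win for the player to move) or L (a loss). A position with no legal move is L; any other position is W exactly when some move reaches an L, and L when every move reaches a W.
No move ever increases a pile, so every position that can arise here has a ≤ 5 and b ≤ 3; it is enough to label the cells with 0 ≤ a ≤ 5 and 0 ≤ b ≤ 3.
Every move lowers a or b (never raises either), so fill the grid row by row in increasing a, and left to right within a row: each cell's successors are then already labelled.
      b=0  b=1  b=2  b=3
a=0:    L    L    L    W
a=1:    L    W    W    W
a=2:    L    W    L    W
a=3:    W    W    W    W
a=4:    W    W    W    L
a=5:    W    W    W    L
Cells with no legal move (terminal, hence L): (0,0), (0,1), (0,2), (1,0), (2,0).
The remaining L cells, each justified by listing all of its moves:
(2,2): only reaches (1,1)(W), which is W → L
(4,3): only reaches (1,3)(W), (0,3)(W), (4,0)(W), (3,2)(W), all W → L
(5,3): only reaches (2,3)(W), (1,3)(W), (0,3)(W), (5,0)(W), (4,2)(W), all W → L
Every other cell has at least one move into one of the L cells above, so it is W.
The starting position (5,3) is L: whatever the player to move does, the opponent receives a W position.

The second player wins.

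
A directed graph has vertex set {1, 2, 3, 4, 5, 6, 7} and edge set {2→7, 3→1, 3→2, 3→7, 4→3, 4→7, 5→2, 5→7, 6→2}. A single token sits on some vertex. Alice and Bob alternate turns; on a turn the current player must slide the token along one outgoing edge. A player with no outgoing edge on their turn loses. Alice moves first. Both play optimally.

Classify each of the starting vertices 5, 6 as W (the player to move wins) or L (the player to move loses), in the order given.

Work bottom-up. With no move the player to move loses. Otherwise the position is W if at least one move leads to an L position for the opponent, and L if every move leads to a W.
Every edge goes from a vertex to one that appears earlier in the order 7, 1, 2, 5, 3, 6, 4, so processing vertices in that order labels each vertex after all of its successors.
7: no outgoing edge → L
1: no outgoing edge → L
2: can move to 7, which is L ⇒ W
5: can move to 7, which is L ⇒ W
3: can move to 1, which is L ⇒ W
6: the only move is to 2(W), a W ⇒ L
4: can move to 7, which is L ⇒ W

5: W, 6: L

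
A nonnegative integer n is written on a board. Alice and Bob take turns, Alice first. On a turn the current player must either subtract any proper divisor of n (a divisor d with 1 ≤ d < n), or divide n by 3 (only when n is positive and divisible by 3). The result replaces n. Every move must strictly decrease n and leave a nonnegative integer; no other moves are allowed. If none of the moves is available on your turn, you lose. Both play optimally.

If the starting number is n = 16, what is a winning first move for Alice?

Work bottom-up. With no move the player to move loses. Otherwise the position is W if at least one move leads to an L position for the opponent, and L if every move leads to a W.
n=0: no move → L
n=1: no move → L
n=2: →1(L), so W
n=3: →1(L), so W
n=4: →2(W), 3(W) — all W, so L
n=5: →4(L), so W
n=6: →4(L), so W
n=7: →6(W) only, which is W, so L
n=8: →4(L), so W
n=9: →3(W), 6(W), 8(W) — all W, so L
n=10: →9(L), so W
n=11: →10(W) only, which is W, so L
n=12: →4(L), so W
n=13: →12(W) only, which is W, so L
n=14: →7(L), so W
n=15: →5(W), 10(W), 12(W), 14(W) — all W, so L
n=16: →15(L), so W
From 16, the L positions reachable in one move are: 15.

Move to 15.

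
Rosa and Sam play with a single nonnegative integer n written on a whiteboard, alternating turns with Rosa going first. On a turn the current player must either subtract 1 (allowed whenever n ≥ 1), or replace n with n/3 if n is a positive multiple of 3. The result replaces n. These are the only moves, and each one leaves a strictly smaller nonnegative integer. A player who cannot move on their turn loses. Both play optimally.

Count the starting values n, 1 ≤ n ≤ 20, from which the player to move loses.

Positions with no move are L. A position that does have a move is losing for the player to move precisely when every available move leads to a winning position for the opponent. Fill in the labels:
n=0: no move → L
n=1: →0(L), so W
n=2: →1(W) only, which is W, so L
n=3: →2(L), so W
n=4: →3(W) only, which is W, so L
n=5: →4(L), so W
n=6: →2(L), so W
n=7: →6(W) only, which is W, so L
n=8: →7(L), so W
n=9: →3(W), 8(W) — all W, so L
n=10: →9(L), so W
n=11: →10(W) only, which is W, so L
n=12: →4(L), so W
n=13: →12(W) only, which is W, so L
n=14: →13(L), so W
n=15: →5(W), 14(W) — all W, so L
n=16: →15(L), so W
n=17: →16(W) only, which is W, so L
n=18: →17(L), so W
n=19: →18(W) only, which is W, so L
n=20: →19(L), so W
L entries with 1 ≤ n ≤ 20 (n=0 is outside the asked range and is not counted): n = 2, 4, 7, 9, 11, 13, 15, 17, 19; that makes 9.

9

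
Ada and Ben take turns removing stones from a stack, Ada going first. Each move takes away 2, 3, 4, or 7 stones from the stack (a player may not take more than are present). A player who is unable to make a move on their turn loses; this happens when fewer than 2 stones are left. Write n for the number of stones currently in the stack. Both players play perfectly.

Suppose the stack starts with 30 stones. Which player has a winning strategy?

Ada wins.

Build the W/L table. Terminal = L. A non-terminal position is W if it has a move to some L; otherwise it is L.
n=0: no move → L
n=1: no move → L
n=2: can move to 0, which is L ⇒ W
n=3: can move to 1, which is L ⇒ W
n=4: can move to 1, which is L ⇒ W
n=5: can move to 1, which is L ⇒ W
n=6: moves to 4(W), 3(W), 2(W); every one is W ⇒ L
n=7: can move to 0, which is L ⇒ W
n=8: can move to 6, which is L ⇒ W
n=9: can move to 6, which is L ⇒ W
n=10: can move to 6, which is L ⇒ W
n=11: moves to 9(W), 8(W), 7(W), 4(W); every one is W ⇒ L
n=12: moves to 10(W), 9(W), 8(W), 5(W); every one is W ⇒ L
n=13: can move to 11, which is L ⇒ W
n=14: can move to 12, which is L ⇒ W
n=15: can move to 12, which is L ⇒ W
n=16: can move to 12, which is L ⇒ W
n=17: moves to 15(W), 14(W), 13(W), 10(W); every one is W ⇒ L
n=18: can move to 11, which is L ⇒ W
n=19: can move to 17, which is L ⇒ W
n=20: can move to 17, which is L ⇒ W
n=21: can move to 17, which is L ⇒ W
n=22: moves to 20(W), 19(W), 18(W), 15(W); every one is W ⇒ L
n=23: moves to 21(W), 20(W), 19(W), 16(W); every one is W ⇒ L
n=24: can move to 22, which is L ⇒ W
n=25: can move to 23, which is L ⇒ W
n=26: can move to 23, which is L ⇒ W
n=27: can move to 23, which is L ⇒ W
n=28: moves to 26(W), 25(W), 24(W), 21(W); every one is W ⇒ L
n=29: can move to 22, which is L ⇒ W
n=30: can move to 28, which is L ⇒ W
The starting position 30 is W: Ada should remove 2, leaving 28, handing over an L position.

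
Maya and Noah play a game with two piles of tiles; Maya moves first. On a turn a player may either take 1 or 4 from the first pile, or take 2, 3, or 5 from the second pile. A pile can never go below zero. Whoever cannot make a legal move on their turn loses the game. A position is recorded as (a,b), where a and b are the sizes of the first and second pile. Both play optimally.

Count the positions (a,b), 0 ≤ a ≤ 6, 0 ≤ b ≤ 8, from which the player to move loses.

20

Work bottom-up. With no move the player to move loses. Otherwise the position is W if at least one move leads to an L position for the opponent, and L if every move leads to a W.
Every move lowers a or b (never raises either), so fill the grid row by row in increasing a, and left to right within a row: each cell's successors are then already labelled.
      b=0  b=1  b=2  b=3  b=4  b=5  b=6  b=7  b=8
a=0:    L    L    W    W    W    W    W    L    L
a=1:    W    W    L    L    W    W    W    W    W
a=2:    L    L    W    W    W    W    W    L    L
a=3:    W    W    L    L    W    W    W    W    W
a=4:    W    W    W    W    L    L    W    W    W
a=5:    L    L    W    W    W    W    W    L    L
a=6:    W    W    L    L    W    W    W    W    W
Cells with no legal move (terminal, hence L): (0,0), (0,1).
The remaining L cells, each justified by listing all of its moves:
(0,7): L (options (0,5)(W), (0,4)(W), (0,2)(W) are all W)
(0,8): L (options (0,6)(W), (0,5)(W), (0,3)(W) are all W)
(1,2): L (options (0,2)(W), (1,0)(W) are all W)
(1,3): L (options (0,3)(W), (1,1)(W), (1,0)(W) are all W)
(2,0): L (sole option (1,0)(W) is W)
(2,1): L (sole option (1,1)(W) is W)
(2,7): L (options (1,7)(W), (2,5)(W), (2,4)(W), (2,2)(W) are all W)
(2,8): L (options (1,8)(W), (2,6)(W), (2,5)(W), (2,3)(W) are all W)
(3,2): L (options (2,2)(W), (3,0)(W) are all W)
(3,3): L (options (2,3)(W), (3,1)(W), (3,0)(W) are all W)
(4,4): L (options (3,4)(W), (0,4)(W), (4,2)(W), (4,1)(W) are all W)
(4,5): L (options (3,5)(W), (0,5)(W), (4,3)(W), (4,2)(W), (4,0)(W) are all W)
(5,0): L (options (4,0)(W), (1,0)(W) are all W)
(5,1): L (options (4,1)(W), (1,1)(W) are all W)
(5,7): L (options (4,7)(W), (1,7)(W), (5,5)(W), (5,4)(W), (5,2)(W) are all W)
(5,8): L (options (4,8)(W), (1,8)(W), (5,6)(W), (5,5)(W), (5,3)(W) are all W)
(6,2): L (options (5,2)(W), (2,2)(W), (6,0)(W) are all W)
(6,3): L (options (5,3)(W), (2,3)(W), (6,1)(W), (6,0)(W) are all W)
Every other cell has at least one move into one of the L cells above, so it is W.
L cells per row: a=0: 4, a=1: 2, a=2: 4, a=3: 2, a=4: 2, a=5: 4, a=6: 2; total 20.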